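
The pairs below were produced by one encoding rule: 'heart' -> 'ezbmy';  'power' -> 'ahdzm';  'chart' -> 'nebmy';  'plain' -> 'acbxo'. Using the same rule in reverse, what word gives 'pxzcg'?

yield

h(7)→e(4) and e(4)→z(25) fit y≡19x+1 (mod 26); the inverse of 19 mod 26 is 11. This is an affine cipher: with a=0,…,z=25, each position x becomes (19x+1) mod 26.
Decoding pxzcg: p(15)→11·(15−1)≡24=y; x(23)→11·(23−1)≡8=i; z(25)→11·(25−1)≡4=e; c(2)→11·(2−1)≡11=l; g(6)→11·(6−1)≡3=d (all mod 26).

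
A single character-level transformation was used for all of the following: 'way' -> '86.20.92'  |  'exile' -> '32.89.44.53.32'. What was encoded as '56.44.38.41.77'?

might

With a=1..z=26, the number is 3·pos + 17.
Undoing it on 56.44.38.41.77: 56→(56−17)÷3=13=m, 44→(44−17)÷3=9=i, 38→(38−17)÷3=7=g, 41→(41−17)÷3=8=h, 77→(77−17)÷3=20=t.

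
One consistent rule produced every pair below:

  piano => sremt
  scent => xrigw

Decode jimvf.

brief

The output letters match the input read backwards, each shifted +4: piano reversed is onaip. Two steps: reverse the string, then apply a Caesar shift of +4.
Decoding jimvf: shift back: j−4=f, i−4=e, m−4=i, v−4=r, f−4=b → feirb; then reverse → brief.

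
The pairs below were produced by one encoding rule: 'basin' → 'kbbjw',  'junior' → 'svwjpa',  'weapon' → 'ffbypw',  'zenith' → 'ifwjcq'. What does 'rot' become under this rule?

The shift depends on letter class: consonant b→k is +9, but vowel a→b is +1. Two shifts are in play — +1 for a/e/i/o/u, +9 for every other letter.
For rot: r(cons)+9=a, o(vowel)+1=p, t(cons)+9=c.

apc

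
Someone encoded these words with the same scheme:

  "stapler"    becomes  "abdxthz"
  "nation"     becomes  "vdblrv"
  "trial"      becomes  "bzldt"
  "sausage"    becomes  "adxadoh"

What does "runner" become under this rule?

The shift depends on letter class: consonant s→a is +8, but vowel a→d is +3. Vowels shift forward by 3 and consonants shift forward by 8.
On runner: r(cons)+8=z, u(vowel)+3=x, n(cons)+8=v, n(cons)+8=v, e(vowel)+3=h, r(cons)+8=z.

zxvvhz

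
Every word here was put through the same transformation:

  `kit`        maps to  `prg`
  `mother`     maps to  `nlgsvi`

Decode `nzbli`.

Each letter is replaced by its mirror in the alphabet: a↔z, b↔y, c↔x, and so on (the Atbash cipher).
Reversing it on nzbli: n↔m, z↔a, b↔y, l↔o, i↔r.

mayor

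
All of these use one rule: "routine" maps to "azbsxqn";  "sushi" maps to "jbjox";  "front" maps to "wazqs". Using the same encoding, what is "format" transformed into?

r(17)→a(0) and o(14)→z(25) fit y≡9x+3 (mod 26); the inverse of 9 mod 26 is 3. Each letter's alphabet position (a=0..z=25) is mapped through 9·x+3 mod 26 — an affine cipher.
For format: f(5)→9·5+3≡22=w; o(14)→9·14+3≡25=z; r(17)→9·17+3≡0=a; m(12)→9·12+3≡7=h; a(0)→9·0+3≡3=d; t(19)→9·19+3≡18=s (all mod 26).

wzahds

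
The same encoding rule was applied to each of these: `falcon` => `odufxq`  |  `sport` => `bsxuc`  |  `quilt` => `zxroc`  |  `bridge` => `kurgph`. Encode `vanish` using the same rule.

It's a Vigenère-style cipher with numeric key [9,3]: position i shifts by key[i mod 2].
For vanish: v+9=e, a+3=d, n+9=w, i+3=l, s+9=b, h+3=k.

edwlbk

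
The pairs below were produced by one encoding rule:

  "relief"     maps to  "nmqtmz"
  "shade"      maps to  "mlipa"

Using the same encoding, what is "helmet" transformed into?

Two steps: reverse the string, then apply a Caesar shift of +8.
Applying it to helmet: reverse → temleh; then shift: t+8=b, e+8=m, m+8=u, l+8=t, e+8=m, h+8=p.

bmutmp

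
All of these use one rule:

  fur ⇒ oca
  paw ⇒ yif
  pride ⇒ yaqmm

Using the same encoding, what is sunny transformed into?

The rule splits by letter class: vowels +8, consonants +9.
On sunny: s(cons)+9=b, u(vowel)+8=c, n(cons)+9=w, n(cons)+9=w, y(cons)+9=h.

bcwwh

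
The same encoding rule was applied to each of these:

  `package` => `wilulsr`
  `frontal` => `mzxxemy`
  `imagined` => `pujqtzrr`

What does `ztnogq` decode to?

sleeve

The shift increases by 1 at each position, starting from +7: 7, 8, 9, ….
Undoing it on ztnogq: z−7=s, t−8=l, n−9=e, o−10=e, g−11=v, q−12=e.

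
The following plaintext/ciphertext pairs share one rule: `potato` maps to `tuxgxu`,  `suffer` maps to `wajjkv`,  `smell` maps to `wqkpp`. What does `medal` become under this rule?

qkhgp

The shift depends on letter class: consonant p→t is +4, but vowel o→u is +6. Vowels shift forward by 6 and consonants shift forward by 4.
Applying it to medal: m(cons)+4=q, e(vowel)+6=k, d(cons)+4=h, a(vowel)+6=g, l(cons)+4=p.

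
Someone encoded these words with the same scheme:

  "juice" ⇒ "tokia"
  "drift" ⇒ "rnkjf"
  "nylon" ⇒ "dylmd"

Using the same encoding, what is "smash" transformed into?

wuqwb

j(9)→t(19) and u(20)→o(14) fit y≡9x+16 (mod 26); the inverse of 9 mod 26 is 3. Each letter's alphabet position (a=0..z=25) is mapped through 9·x+16 mod 26 — an affine cipher.
On smash: s(18)→9·18+16≡22=w; m(12)→9·12+16≡20=u; a(0)→9·0+16≡16=q; s(18)→9·18+16≡22=w; h(7)→9·7+16≡1=b (all mod 26).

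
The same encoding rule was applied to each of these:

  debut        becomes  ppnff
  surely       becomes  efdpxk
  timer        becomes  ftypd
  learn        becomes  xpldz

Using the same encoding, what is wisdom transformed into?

The shift depends on letter class: consonant d→p is +12, but vowel e→p is +11. Vowels shift forward by 11 and consonants shift forward by 12.
For wisdom: w(cons)+12=i, i(vowel)+11=t, s(cons)+12=e, d(cons)+12=p, o(vowel)+11=z, m(cons)+12=y.

itepzy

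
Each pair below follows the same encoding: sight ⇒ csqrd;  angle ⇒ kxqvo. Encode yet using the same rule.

Every letter moves 10 places later in the alphabet, wrapping around z→a.
Applying it to yet: y+10=i, e+10=o, t+10=d.

iod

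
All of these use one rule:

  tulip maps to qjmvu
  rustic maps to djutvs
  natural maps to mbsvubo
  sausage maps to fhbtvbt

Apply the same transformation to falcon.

opdmbg

The output letters match the input read backwards, each shifted +1: tulip reversed is pilut. The word is reversed, then every letter is shifted forward by 1.
On falcon: reverse → noclaf; then shift: n+1=o, o+1=p, c+1=d, l+1=m, a+1=b, f+1=g.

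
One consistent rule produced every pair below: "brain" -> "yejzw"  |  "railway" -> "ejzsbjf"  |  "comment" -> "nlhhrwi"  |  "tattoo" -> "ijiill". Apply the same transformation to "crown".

nelbw

b(1)→y(24) and r(17)→e(4) fit y≡15x+9 (mod 26); the inverse of 15 mod 26 is 7. Treating letters as 0–25, the rule is x ↦ 15x + 9 (mod 26).
For crown: c(2)→15·2+9≡13=n; r(17)→15·17+9≡4=e; o(14)→15·14+9≡11=l; w(22)→15·22+9≡1=b; n(13)→15·13+9≡22=w (all mod 26).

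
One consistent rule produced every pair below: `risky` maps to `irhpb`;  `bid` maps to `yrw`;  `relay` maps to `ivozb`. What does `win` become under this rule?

drm

Each pair mirrors across the alphabet (r↔i, i↔r, s↔h): positions sum to 25. Letters are reflected about the middle of the alphabet (position → 25−position): Atbash.
For win: w↔d, i↔r, n↔m.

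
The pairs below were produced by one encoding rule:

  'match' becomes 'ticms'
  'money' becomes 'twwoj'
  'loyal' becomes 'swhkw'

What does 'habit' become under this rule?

oikse

The shift increases by 1 at each position, starting from +7: 7, 8, 9, ….
For habit: h+7=o, a+8=i, b+9=k, i+10=s, t+11=e.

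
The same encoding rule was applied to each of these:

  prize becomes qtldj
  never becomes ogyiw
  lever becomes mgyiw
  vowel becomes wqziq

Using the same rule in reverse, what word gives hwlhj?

guide

Each letter shifts forward by (position + 1), i.e. 1, 2, 3, … — the shift grows by one for each successive letter.
Decoding hwlhj: h−1=g, w−2=u, l−3=i, h−4=d, j−5=e.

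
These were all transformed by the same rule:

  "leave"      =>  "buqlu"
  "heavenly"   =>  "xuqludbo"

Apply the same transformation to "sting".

Compare letters: l→b is +16, e→u is +16, a→q is +16 — a constant shift. It's a constant shift of +16 (ROT16).
For sting: s+16=i, t+16=j, i+16=y, n+16=d, g+16=w.

ijydw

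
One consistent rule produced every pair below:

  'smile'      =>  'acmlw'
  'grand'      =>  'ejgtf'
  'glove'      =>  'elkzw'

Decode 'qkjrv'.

s(18)→a(0) and m(12)→c(2) fit y≡17x+6 (mod 26); the inverse of 17 mod 26 is 23. Treating letters as 0–25, the rule is x ↦ 17x + 6 (mod 26).
Undoing it on qkjrv: q(16)→23·(16−6)≡22=w; k(10)→23·(10−6)≡14=o; j(9)→23·(9−6)≡17=r; r(17)→23·(17−6)≡19=t; v(21)→23·(21−6)≡7=h (all mod 26).

worth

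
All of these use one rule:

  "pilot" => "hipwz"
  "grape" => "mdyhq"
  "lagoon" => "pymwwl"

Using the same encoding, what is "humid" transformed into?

Each letter's alphabet position (a=0..z=25) is mapped through 11·x+24 mod 26 — an affine cipher.
For humid: h(7)→11·7+24≡23=x; u(20)→11·20+24≡10=k; m(12)→11·12+24≡0=a; i(8)→11·8+24≡8=i; d(3)→11·3+24≡5=f (all mod 26).

xkaif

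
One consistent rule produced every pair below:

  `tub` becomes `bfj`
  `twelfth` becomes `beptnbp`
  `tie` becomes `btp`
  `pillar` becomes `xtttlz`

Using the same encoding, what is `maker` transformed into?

ulspz

The shift depends on letter class: consonant t→b is +8, but vowel u→f is +11. Two shifts are in play — +11 for a/e/i/o/u, +8 for every other letter.
For maker: m(cons)+8=u, a(vowel)+11=l, k(cons)+8=s, e(vowel)+11=p, r(cons)+8=z.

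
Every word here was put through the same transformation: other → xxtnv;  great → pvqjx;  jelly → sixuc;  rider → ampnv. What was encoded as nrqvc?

enemy

Shifts by position in other: pos 0: o→x (+9), pos 1: t→x (+4), pos 2: h→t (+12), pos 3: e→n (+9), pos 4: r→v (+4) — repeating every 3. It's a Vigenère-style cipher with numeric key [9,4,12]: position i shifts by key[i mod 3].
Reversing it on nrqvc: n−9=e, r−4=n, q−12=e, v−9=m, c−4=y.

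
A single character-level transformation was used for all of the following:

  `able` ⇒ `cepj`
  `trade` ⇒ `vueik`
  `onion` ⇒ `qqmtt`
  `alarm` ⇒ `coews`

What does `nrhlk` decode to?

lodge

In able: a→c is +2, b→e is +3, l→p is +4, e→j is +5 — the shift increases by 1 each position. Each letter shifts forward by (position + 2), i.e. 2, 3, 4, … — the shift grows by one for each successive letter.
Undoing it on nrhlk: n−2=l, r−3=o, h−4=d, l−5=g, k−6=e.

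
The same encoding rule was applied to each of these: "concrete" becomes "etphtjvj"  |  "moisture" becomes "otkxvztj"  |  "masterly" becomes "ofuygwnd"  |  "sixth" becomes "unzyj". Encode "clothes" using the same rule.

eqqyjju

Shifts by position in concrete: pos 0: c→e (+2), pos 1: o→t (+5), pos 2: n→p (+2), pos 3: c→h (+5) — repeating every 2. It's a Vigenère-style cipher with numeric key [2,5]: position i shifts by key[i mod 2].
Applying it to clothes: c+2=e, l+5=q, o+2=q, t+5=y, h+2=j, e+5=j, s+2=u.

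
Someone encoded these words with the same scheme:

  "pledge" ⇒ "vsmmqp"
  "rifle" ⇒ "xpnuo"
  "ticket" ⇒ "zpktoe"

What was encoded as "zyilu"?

In pledge: p→v is +6, l→s is +7, e→m is +8, d→m is +9 — the shift increases by 1 each position. Each letter shifts forward by (position + 6), i.e. 6, 7, 8, … — the shift grows by one for each successive letter.
Undoing it on zyilu: z−6=t, y−7=r, i−8=a, l−9=c, u−10=k.

track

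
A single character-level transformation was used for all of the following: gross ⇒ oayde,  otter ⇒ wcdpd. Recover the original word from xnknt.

peach

In gross: g→o is +8, r→a is +9, o→y is +10, s→d is +11 — the shift increases by 1 each position. Each letter shifts forward by (position + 8), i.e. 8, 9, 10, … — the shift grows by one for each successive letter.
Reversing it on xnknt: x−8=p, n−9=e, k−10=a, n−11=c, t−12=h.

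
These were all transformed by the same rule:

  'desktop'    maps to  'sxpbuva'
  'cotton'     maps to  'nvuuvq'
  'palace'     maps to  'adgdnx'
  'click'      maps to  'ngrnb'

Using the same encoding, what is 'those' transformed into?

umvpx

This is an affine cipher: with a=0,…,z=25, each position x becomes (5x+3) mod 26.
On those: t(19)→5·19+3≡20=u; h(7)→5·7+3≡12=m; o(14)→5·14+3≡21=v; s(18)→5·18+3≡15=p; e(4)→5·4+3≡23=x (all mod 26).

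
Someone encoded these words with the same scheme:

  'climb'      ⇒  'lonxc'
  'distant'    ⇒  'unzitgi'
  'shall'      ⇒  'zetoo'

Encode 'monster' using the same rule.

xpgzidq

Each letter's alphabet position (a=0..z=25) is mapped through 9·x+19 mod 26 — an affine cipher.
Applying it to monster: m(12)→9·12+19≡23=x; o(14)→9·14+19≡15=p; n(13)→9·13+19≡6=g; s(18)→9·18+19≡25=z; t(19)→9·19+19≡8=i; e(4)→9·4+19≡3=d; r(17)→9·17+19≡16=q (all mod 26).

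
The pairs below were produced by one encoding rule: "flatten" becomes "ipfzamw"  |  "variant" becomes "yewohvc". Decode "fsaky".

cover

In flatten: f→i is +3, l→p is +4, a→f is +5, t→z is +6 — the shift increases by 1 each position. The shift increases by 1 at each position, starting from +3: 3, 4, 5, ….
Reversing it on fsaky: f−3=c, s−4=o, a−5=v, k−6=e, y−7=r.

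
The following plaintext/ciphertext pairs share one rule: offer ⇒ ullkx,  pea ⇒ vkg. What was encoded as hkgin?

beach

Compare letters: o→u is +6, f→l is +6, f→l is +6 — a constant shift. Every letter moves 6 places later in the alphabet, wrapping around z→a.
Decoding hkgin: h−6=b, k−6=e, g−6=a, i−6=c, n−6=h.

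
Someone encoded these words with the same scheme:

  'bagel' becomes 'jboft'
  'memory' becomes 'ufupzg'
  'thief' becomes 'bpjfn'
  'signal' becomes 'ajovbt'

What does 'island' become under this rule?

The shift depends on letter class: consonant b→j is +8, but vowel a→b is +1. The rule splits by letter class: vowels +1, consonants +8.
Applying it to island: i(vowel)+1=j, s(cons)+8=a, l(cons)+8=t, a(vowel)+1=b, n(cons)+8=v, d(cons)+8=l.

jatbvl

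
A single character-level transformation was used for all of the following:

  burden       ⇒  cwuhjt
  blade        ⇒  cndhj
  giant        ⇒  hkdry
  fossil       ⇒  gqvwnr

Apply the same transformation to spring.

In burden: b→c is +1, u→w is +2, r→u is +3, d→h is +4 — the shift increases by 1 each position. The shift increases by 1 at each position, starting from +1: 1, 2, 3, ….
Applying it to spring: s+1=t, p+2=r, r+3=u, i+4=m, n+5=s, g+6=m.

trumsm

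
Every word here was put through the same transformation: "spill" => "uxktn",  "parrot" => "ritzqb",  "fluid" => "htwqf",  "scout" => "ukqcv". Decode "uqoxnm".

simple

Shifts by position in spill: pos 0: s→u (+2), pos 1: p→x (+8), pos 2: i→k (+2), pos 3: l→t (+8) — repeating every 2. The shifts repeat in a cycle of length 2: positions 0,1,… shift by +2, +8, then the pattern repeats.
Undoing it on uqoxnm: u−2=s, q−8=i, o−2=m, x−8=p, n−2=l, m−8=e.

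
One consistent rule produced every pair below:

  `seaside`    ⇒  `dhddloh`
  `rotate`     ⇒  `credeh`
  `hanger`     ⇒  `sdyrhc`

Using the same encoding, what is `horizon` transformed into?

srclkry

The rule splits by letter class: vowels +3, consonants +11.
On horizon: h(cons)+11=s, o(vowel)+3=r, r(cons)+11=c, i(vowel)+3=l, z(cons)+11=k, o(vowel)+3=r, n(cons)+11=y.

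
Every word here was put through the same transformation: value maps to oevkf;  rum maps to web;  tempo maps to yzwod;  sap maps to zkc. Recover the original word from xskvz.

plain

The output letters match the input read backwards, each shifted +10: value reversed is eulav. The word is reversed, then every letter is shifted forward by 10.
Decoding xskvz: shift back: x−10=n, s−10=i, k−10=a, v−10=l, z−10=p → nialp; then reverse → plain.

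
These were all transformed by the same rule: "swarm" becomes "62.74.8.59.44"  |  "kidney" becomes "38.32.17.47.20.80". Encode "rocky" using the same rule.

59.50.14.38.80

s(#19)→62 and w(#23)→74: differences scale by 3, so n = 3·pos + 5. Each letter becomes 3×(its alphabet position, a=1..z=26) + 5.
On rocky: r=18→59, o=15→50, c=3→14, k=11→38, y=25→80.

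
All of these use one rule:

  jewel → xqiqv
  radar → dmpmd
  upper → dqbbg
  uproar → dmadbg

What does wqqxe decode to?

sleek

The output letters match the input read backwards, each shifted +12: jewel reversed is lewej. Two steps: reverse the string, then apply a Caesar shift of +12.
Reversing it on wqqxe: shift back: w−12=k, q−12=e, q−12=e, x−12=l, e−12=s → keels; then reverse → sleek.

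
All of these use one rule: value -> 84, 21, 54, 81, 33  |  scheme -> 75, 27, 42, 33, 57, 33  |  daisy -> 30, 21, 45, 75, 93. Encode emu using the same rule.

33, 57, 81

v(#22)→84 and a(#1)→21: differences scale by 3, so n = 3·pos + 18. Each letter becomes 3×(its alphabet position, a=1..z=26) + 18.
For emu: e=5→33, m=13→57, u=21→81.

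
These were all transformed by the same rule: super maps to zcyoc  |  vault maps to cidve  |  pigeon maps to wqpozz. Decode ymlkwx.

In super: s→z is +7, u→c is +8, p→y is +9, e→o is +10 — the shift increases by 1 each position. Each letter shifts forward by (position + 7), i.e. 7, 8, 9, … — the shift grows by one for each successive letter.
Reversing it on ymlkwx: y−7=r, m−8=e, l−9=c, k−10=a, w−11=l, x−12=l.

recall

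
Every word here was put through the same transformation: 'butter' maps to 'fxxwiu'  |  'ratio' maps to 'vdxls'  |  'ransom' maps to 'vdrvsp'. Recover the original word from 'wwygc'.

The shifts repeat in a cycle of length 2: positions 0,1,… shift by +4, +3, then the pattern repeats.
Undoing it on wwygc: w−4=s, w−3=t, y−4=u, g−3=d, c−4=y.

study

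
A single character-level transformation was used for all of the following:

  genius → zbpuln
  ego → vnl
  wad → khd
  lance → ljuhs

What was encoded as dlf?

yew

The output letters match the input read backwards, each shifted +7: genius reversed is suineg. Read the word backwards and shift each letter +7.
Reversing it on dlf: shift back: d−7=w, l−7=e, f−7=y → wey; then reverse → yew.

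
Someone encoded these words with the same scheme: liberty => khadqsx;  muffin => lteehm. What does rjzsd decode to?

Compare letters: l→k is +25, i→h is +25, b→a is +25 — a constant shift. Each letter is shifted forward by 25 in the alphabet (a Caesar shift of +25).
Decoding rjzsd: r−25=s, j−25=k, z−25=a, s−25=t, d−25=e.

skate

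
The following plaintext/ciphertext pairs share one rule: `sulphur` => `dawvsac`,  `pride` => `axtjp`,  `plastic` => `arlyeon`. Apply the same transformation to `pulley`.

aawrpe

Shifts by position in sulphur: pos 0: s→d (+11), pos 1: u→a (+6), pos 2: l→w (+11), pos 3: p→v (+6) — repeating every 2. It's a Vigenère-style cipher with numeric key [11,6]: position i shifts by key[i mod 2].
For pulley: p+11=a, u+6=a, l+11=w, l+6=r, e+11=p, y+6=e.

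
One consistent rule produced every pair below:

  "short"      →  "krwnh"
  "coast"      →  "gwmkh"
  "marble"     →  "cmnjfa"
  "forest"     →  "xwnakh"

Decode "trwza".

phone

s(18)→k(10) and h(7)→r(17) fit y≡23x+12 (mod 26); the inverse of 23 mod 26 is 17. Treating letters as 0–25, the rule is x ↦ 23x + 12 (mod 26).
Reversing it on trwza: t(19)→17·(19−12)≡15=p; r(17)→17·(17−12)≡7=h; w(22)→17·(22−12)≡14=o; z(25)→17·(25−12)≡13=n; a(0)→17·(0−12)≡4=e (all mod 26).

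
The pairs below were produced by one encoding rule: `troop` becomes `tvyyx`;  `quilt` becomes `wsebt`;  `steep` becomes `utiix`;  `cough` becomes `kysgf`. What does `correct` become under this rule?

t(19)→t(19) and r(17)→v(21) fit y≡25x+12 (mod 26); the inverse of 25 mod 26 is 25. Treating letters as 0–25, the rule is x ↦ 25x + 12 (mod 26).
On correct: c(2)→25·2+12≡10=k; o(14)→25·14+12≡24=y; r(17)→25·17+12≡21=v; r(17)→25·17+12≡21=v; e(4)→25·4+12≡8=i; c(2)→25·2+12≡10=k; t(19)→25·19+12≡19=t (all mod 26).

kyvvikt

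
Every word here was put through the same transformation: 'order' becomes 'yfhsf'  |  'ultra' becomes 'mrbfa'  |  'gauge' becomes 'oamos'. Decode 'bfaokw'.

o(14)→y(24) and r(17)→f(5) fit y≡11x+0 (mod 26); the inverse of 11 mod 26 is 19. This is an affine cipher: with a=0,…,z=25, each position x becomes (11x+0) mod 26.
Reversing it on bfaokw: b(1)→19·(1−0)≡19=t; f(5)→19·(5−0)≡17=r; a(0)→19·(0−0)≡0=a; o(14)→19·(14−0)≡6=g; k(10)→19·(10−0)≡8=i; w(22)→19·(22−0)≡2=c (all mod 26).

tragic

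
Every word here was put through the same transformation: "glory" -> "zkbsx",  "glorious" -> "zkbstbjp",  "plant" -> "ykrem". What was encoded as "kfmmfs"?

g(6)→z(25) and l(11)→k(10) fit y≡23x+17 (mod 26); the inverse of 23 mod 26 is 17. Each letter's alphabet position (a=0..z=25) is mapped through 23·x+17 mod 26 — an affine cipher.
Decoding kfmmfs: k(10)→17·(10−17)≡11=l; f(5)→17·(5−17)≡4=e; m(12)→17·(12−17)≡19=t; m(12)→17·(12−17)≡19=t; f(5)→17·(5−17)≡4=e; s(18)→17·(18−17)≡17=r (all mod 26).

letter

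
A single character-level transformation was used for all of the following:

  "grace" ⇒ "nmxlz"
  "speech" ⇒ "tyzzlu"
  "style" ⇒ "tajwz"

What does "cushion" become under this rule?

lhtubrk

g(6)→n(13) and r(17)→m(12) fit y≡7x+23 (mod 26); the inverse of 7 mod 26 is 15. Each letter's alphabet position (a=0..z=25) is mapped through 7·x+23 mod 26 — an affine cipher.
Applying it to cushion: c(2)→7·2+23≡11=l; u(20)→7·20+23≡7=h; s(18)→7·18+23≡19=t; h(7)→7·7+23≡20=u; i(8)→7·8+23≡1=b; o(14)→7·14+23≡17=r; n(13)→7·13+23≡10=k (all mod 26).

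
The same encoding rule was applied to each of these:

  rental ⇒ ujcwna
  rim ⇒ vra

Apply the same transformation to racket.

The output letters match the input read backwards, each shifted +9: rental reversed is latner. Read the word backwards and shift each letter +9.
For racket: reverse → tekcar; then shift: t+9=c, e+9=n, k+9=t, c+9=l, a+9=j, r+9=a.

cntlja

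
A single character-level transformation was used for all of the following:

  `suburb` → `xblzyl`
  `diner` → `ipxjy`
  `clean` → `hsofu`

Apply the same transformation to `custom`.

hbcyvw

Shifts by position in suburb: pos 0: s→x (+5), pos 1: u→b (+7), pos 2: b→l (+10), pos 3: u→z (+5), pos 4: r→y (+7), pos 5: b→l (+10) — repeating every 3. A repeating key of period 3 is used — shifts +5, +7, +10 over and over.
Applying it to custom: c+5=h, u+7=b, s+10=c, t+5=y, o+7=v, m+10=w.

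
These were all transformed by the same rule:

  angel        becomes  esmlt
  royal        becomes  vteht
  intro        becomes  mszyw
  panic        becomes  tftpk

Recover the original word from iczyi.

The shift increases by 1 at each position, starting from +4: 4, 5, 6, ….
Decoding iczyi: i−4=e, c−5=x, z−6=t, y−7=r, i−8=a.

extra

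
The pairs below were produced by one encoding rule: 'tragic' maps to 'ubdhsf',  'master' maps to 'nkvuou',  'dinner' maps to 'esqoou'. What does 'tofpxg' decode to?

second

It's a Vigenère-style cipher with numeric key [1,10,3]: position i shifts by key[i mod 3].
Reversing it on tofpxg: t−1=s, o−10=e, f−3=c, p−1=o, x−10=n, g−3=d.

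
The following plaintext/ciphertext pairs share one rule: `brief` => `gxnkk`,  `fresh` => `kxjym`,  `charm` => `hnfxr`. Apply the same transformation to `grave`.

lxfbj

Shifts by position in brief: pos 0: b→g (+5), pos 1: r→x (+6), pos 2: i→n (+5), pos 3: e→k (+6) — repeating every 2. A repeating key of period 2 is used — shifts +5, +6 over and over.
On grave: g+5=l, r+6=x, a+5=f, v+6=b, e+5=j.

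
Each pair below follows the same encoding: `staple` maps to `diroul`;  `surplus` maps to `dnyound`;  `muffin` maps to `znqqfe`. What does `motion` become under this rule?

Each letter's alphabet position (a=0..z=25) is mapped through 5·x+17 mod 26 — an affine cipher.
Applying it to motion: m(12)→5·12+17≡25=z; o(14)→5·14+17≡9=j; t(19)→5·19+17≡8=i; i(8)→5·8+17≡5=f; o(14)→5·14+17≡9=j; n(13)→5·13+17≡4=e (all mod 26).

zjifje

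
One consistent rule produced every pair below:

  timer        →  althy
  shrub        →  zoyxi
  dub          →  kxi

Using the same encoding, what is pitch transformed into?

The rule splits by letter class: vowels +3, consonants +7.
Applying it to pitch: p(cons)+7=w, i(vowel)+3=l, t(cons)+7=a, c(cons)+7=j, h(cons)+7=o.

wlajo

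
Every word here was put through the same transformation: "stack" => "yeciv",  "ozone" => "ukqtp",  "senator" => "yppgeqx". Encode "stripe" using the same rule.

yetoag

A repeating key of period 3 is used — shifts +6, +11, +2 over and over.
Applying it to stripe: s+6=y, t+11=e, r+2=t, i+6=o, p+11=a, e+2=g.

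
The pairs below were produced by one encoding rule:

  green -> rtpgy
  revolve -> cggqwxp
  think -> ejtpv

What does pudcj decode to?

essay

It's a Vigenère-style cipher with numeric key [11,2]: position i shifts by key[i mod 2].
Undoing it on pudcj: p−11=e, u−2=s, d−11=s, c−2=a, j−11=y.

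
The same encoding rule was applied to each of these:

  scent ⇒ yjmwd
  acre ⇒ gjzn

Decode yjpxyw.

In scent: s→y is +6, c→j is +7, e→m is +8, n→w is +9 — the shift increases by 1 each position. The shift increases by 1 at each position, starting from +6: 6, 7, 8, ….
Reversing it on yjpxyw: y−6=s, j−7=c, p−8=h, x−9=o, y−10=o, w−11=l.

school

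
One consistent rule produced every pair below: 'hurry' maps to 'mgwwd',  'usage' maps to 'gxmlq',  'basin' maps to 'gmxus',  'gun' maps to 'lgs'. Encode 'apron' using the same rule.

The shift depends on letter class: consonant h→m is +5, but vowel u→g is +12. The rule splits by letter class: vowels +12, consonants +5.
For apron: a(vowel)+12=m, p(cons)+5=u, r(cons)+5=w, o(vowel)+12=a, n(cons)+5=s.

muwas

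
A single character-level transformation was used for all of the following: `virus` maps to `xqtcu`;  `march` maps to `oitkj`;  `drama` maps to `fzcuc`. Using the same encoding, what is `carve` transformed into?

The shifts repeat in a cycle of length 2: positions 0,1,… shift by +2, +8, then the pattern repeats.
For carve: c+2=e, a+8=i, r+2=t, v+8=d, e+2=g.

eitdg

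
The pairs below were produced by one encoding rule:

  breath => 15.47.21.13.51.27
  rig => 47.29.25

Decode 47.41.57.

row

b(#2)→15 and r(#18)→47: differences scale by 2, so n = 2·pos + 11. With a=1..z=26, the number is 2·pos + 11.
Reversing it on 47.41.57: 47→(47−11)÷2=18=r, 41→(41−11)÷2=15=o, 57→(57−11)÷2=23=w.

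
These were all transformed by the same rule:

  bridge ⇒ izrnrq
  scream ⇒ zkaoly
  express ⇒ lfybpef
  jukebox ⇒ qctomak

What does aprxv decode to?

In bridge: b→i is +7, r→z is +8, i→r is +9, d→n is +10 — the shift increases by 1 each position. Each letter shifts forward by (position + 7), i.e. 7, 8, 9, … — the shift grows by one for each successive letter.
Decoding aprxv: a−7=t, p−8=h, r−9=i, x−10=n, v−11=k.

think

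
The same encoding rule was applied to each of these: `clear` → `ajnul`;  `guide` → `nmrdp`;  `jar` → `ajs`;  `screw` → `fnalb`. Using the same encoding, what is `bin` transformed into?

wrk

The output letters match the input read backwards, each shifted +9: clear reversed is raelc. The word is reversed, then every letter is shifted forward by 9.
For bin: reverse → nib; then shift: n+9=w, i+9=r, b+9=k.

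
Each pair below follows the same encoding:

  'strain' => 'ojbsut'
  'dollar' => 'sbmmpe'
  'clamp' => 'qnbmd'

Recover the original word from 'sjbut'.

stair

Read the word backwards and shift each letter +1.
Reversing it on sjbut: shift back: s−1=r, j−1=i, b−1=a, u−1=t, t−1=s → riats; then reverse → stair.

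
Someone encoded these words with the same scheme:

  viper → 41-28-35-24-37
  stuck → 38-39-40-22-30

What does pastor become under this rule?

35-20-38-39-34-37

v is letter #22 and maps to 41: an offset of 19. The number is (letter's place in the alphabet, a=1) + 19.
Applying it to pastor: p=16→35, a=1→20, s=19→38, t=20→39, o=15→34, r=18→37.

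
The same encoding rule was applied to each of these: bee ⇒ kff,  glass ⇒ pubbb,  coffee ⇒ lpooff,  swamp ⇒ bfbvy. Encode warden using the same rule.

fbamfw

The rule splits by letter class: vowels +1, consonants +9.
For warden: w(cons)+9=f, a(vowel)+1=b, r(cons)+9=a, d(cons)+9=m, e(vowel)+1=f, n(cons)+9=w.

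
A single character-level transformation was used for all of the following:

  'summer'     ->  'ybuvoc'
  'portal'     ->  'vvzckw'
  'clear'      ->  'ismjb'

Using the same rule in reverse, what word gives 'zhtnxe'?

The shift increases by 1 at each position, starting from +6: 6, 7, 8, ….
Decoding zhtnxe: z−6=t, h−7=a, t−8=l, n−9=e, x−10=n, e−11=t.

talent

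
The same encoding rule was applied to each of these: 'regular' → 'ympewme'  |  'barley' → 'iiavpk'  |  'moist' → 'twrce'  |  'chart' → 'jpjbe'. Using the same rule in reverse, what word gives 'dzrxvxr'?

wrinkle

In regular: r→y is +7, e→m is +8, g→p is +9, u→e is +10 — the shift increases by 1 each position. Each letter shifts forward by (position + 7), i.e. 7, 8, 9, … — the shift grows by one for each successive letter.
Undoing it on dzrxvxr: d−7=w, z−8=r, r−9=i, x−10=n, v−11=k, x−12=l, r−13=e.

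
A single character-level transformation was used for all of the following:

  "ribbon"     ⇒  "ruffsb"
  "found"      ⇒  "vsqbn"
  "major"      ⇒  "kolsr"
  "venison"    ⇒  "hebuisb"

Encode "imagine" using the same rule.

r(17)→r(17) and i(8)→u(20) fit y≡17x+14 (mod 26); the inverse of 17 mod 26 is 23. Treating letters as 0–25, the rule is x ↦ 17x + 14 (mod 26).
On imagine: i(8)→17·8+14≡20=u; m(12)→17·12+14≡10=k; a(0)→17·0+14≡14=o; g(6)→17·6+14≡12=m; i(8)→17·8+14≡20=u; n(13)→17·13+14≡1=b; e(4)→17·4+14≡4=e (all mod 26).

ukomube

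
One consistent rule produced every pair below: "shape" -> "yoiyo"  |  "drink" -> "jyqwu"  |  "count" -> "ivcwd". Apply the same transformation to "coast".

In shape: s→y is +6, h→o is +7, a→i is +8, p→y is +9 — the shift increases by 1 each position. Each letter shifts forward by (position + 6), i.e. 6, 7, 8, … — the shift grows by one for each successive letter.
Applying it to coast: c+6=i, o+7=v, a+8=i, s+9=b, t+10=d.

ivibd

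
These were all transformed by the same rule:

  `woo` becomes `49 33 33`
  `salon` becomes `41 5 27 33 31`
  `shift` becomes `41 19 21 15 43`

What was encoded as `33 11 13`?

ode

w(#23)→49 and o(#15)→33: differences scale by 2, so n = 2·pos + 3. With a=1..z=26, the number is 2·pos + 3.
Undoing it on 33 11 13: 33→(33−3)÷2=15=o, 11→(11−3)÷2=4=d, 13→(13−3)÷2=5=e.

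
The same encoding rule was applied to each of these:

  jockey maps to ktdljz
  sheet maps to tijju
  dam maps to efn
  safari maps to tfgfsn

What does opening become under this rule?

The rule splits by letter class: vowels +5, consonants +1.
For opening: o(vowel)+5=t, p(cons)+1=q, e(vowel)+5=j, n(cons)+1=o, i(vowel)+5=n, n(cons)+1=o, g(cons)+1=h.

tqjonoh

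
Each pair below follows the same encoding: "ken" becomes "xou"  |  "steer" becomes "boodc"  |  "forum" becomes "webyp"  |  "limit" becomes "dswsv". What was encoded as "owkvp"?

The word is reversed, then every letter is shifted forward by 10.
Reversing it on owkvp: shift back: o−10=e, w−10=m, k−10=a, v−10=l, p−10=f → emalf; then reverse → flame.

flame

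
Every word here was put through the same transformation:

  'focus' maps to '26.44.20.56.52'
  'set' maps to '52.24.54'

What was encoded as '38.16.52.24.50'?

f(#6)→26 and o(#15)→44: differences scale by 2, so n = 2·pos + 14. The formula is n = 2×(alphabet index, a=1) + 14.
Reversing it on 38.16.52.24.50: 38→(38−14)÷2=12=l, 16→(16−14)÷2=1=a, 52→(52−14)÷2=19=s, 24→(24−14)÷2=5=e, 50→(50−14)÷2=18=r.

laser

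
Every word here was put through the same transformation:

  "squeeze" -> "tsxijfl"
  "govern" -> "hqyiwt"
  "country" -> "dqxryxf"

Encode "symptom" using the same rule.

taptyut

In squeeze: s→t is +1, q→s is +2, u→x is +3, e→i is +4 — the shift increases by 1 each position. Letter i (0-indexed) is shifted by i+1, so successive shifts are 1, 2, 3, ….
For symptom: s+1=t, y+2=a, m+3=p, p+4=t, t+5=y, o+6=u, m+7=t.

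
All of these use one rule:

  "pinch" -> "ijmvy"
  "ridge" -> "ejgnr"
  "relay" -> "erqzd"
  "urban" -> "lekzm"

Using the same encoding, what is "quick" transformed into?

tljvf

Each letter's alphabet position (a=0..z=25) is mapped through 11·x+25 mod 26 — an affine cipher.
Applying it to quick: q(16)→11·16+25≡19=t; u(20)→11·20+25≡11=l; i(8)→11·8+25≡9=j; c(2)→11·2+25≡21=v; k(10)→11·10+25≡5=f (all mod 26).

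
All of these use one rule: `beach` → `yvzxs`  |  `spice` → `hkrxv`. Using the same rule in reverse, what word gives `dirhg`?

Each pair mirrors across the alphabet (b↔y, e↔v, a↔z): positions sum to 25. This is the alphabet-reversal cipher (Atbash): a becomes z, b becomes y, etc.
Undoing it on dirhg: d↔w, i↔r, r↔i, h↔s, g↔t.

wrist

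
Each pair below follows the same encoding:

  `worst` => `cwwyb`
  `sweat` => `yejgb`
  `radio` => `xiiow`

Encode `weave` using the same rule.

Shifts by position in worst: pos 0: w→c (+6), pos 1: o→w (+8), pos 2: r→w (+5), pos 3: s→y (+6), pos 4: t→b (+8) — repeating every 3. A repeating key of period 3 is used — shifts +6, +8, +5 over and over.
For weave: w+6=c, e+8=m, a+5=f, v+6=b, e+8=m.

cmfbm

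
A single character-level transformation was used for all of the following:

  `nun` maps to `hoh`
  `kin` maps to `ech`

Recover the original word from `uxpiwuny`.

advocate

This is a Caesar cipher with shift 20.
Undoing it on uxpiwuny: u−20=a, x−20=d, p−20=v, i−20=o, w−20=c, u−20=a, n−20=t, y−20=e.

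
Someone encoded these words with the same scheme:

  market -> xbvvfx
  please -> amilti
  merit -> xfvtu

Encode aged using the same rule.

lhio

It's a Vigenère-style cipher with numeric key [11,1,4]: position i shifts by key[i mod 3].
Applying it to aged: a+11=l, g+1=h, e+4=i, d+11=o.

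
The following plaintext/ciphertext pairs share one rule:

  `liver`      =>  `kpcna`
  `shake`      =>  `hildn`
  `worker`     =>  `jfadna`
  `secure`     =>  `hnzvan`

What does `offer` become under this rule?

fuuna

Each letter's alphabet position (a=0..z=25) is mapped through 7·x+11 mod 26 — an affine cipher.
Applying it to offer: o(14)→7·14+11≡5=f; f(5)→7·5+11≡20=u; f(5)→7·5+11≡20=u; e(4)→7·4+11≡13=n; r(17)→7·17+11≡0=a (all mod 26).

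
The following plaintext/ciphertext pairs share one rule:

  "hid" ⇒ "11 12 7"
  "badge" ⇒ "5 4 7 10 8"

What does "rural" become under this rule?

h is letter #8 and maps to 11: an offset of 3. Each letter is replaced by its alphabet position (a=1..z=26) + 3.
Applying it to rural: r=18→21, u=21→24, r=18→21, a=1→4, l=12→15.

21 24 21 4 15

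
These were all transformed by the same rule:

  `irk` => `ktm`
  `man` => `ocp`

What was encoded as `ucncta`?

This is a Caesar cipher with shift 2.
Reversing it on ucncta: u−2=s, c−2=a, n−2=l, c−2=a, t−2=r, a−2=y.

salary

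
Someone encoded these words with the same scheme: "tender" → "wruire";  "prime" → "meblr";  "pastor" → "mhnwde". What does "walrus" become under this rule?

xhcefn

t(19)→w(22) and e(4)→r(17) fit y≡9x+7 (mod 26); the inverse of 9 mod 26 is 3. This is an affine cipher: with a=0,…,z=25, each position x becomes (9x+7) mod 26.
For walrus: w(22)→9·22+7≡23=x; a(0)→9·0+7≡7=h; l(11)→9·11+7≡2=c; r(17)→9·17+7≡4=e; u(20)→9·20+7≡5=f; s(18)→9·18+7≡13=n (all mod 26).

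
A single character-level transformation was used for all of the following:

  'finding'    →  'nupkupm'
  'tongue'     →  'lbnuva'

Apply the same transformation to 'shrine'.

lupyoz

The word is reversed, then every letter is shifted forward by 7.
On shrine: reverse → enirhs; then shift: e+7=l, n+7=u, i+7=p, r+7=y, h+7=o, s+7=z.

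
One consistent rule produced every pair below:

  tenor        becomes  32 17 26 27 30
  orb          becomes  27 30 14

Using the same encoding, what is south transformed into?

The number is (letter's place in the alphabet, a=1) + 12.
Applying it to south: s=19→31, o=15→27, u=21→33, t=20→32, h=8→20.

31 27 33 32 20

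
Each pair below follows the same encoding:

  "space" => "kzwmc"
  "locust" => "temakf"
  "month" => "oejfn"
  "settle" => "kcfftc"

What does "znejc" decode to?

s(18)→k(10) and p(15)→z(25) fit y≡21x+22 (mod 26); the inverse of 21 mod 26 is 5. This is an affine cipher: with a=0,…,z=25, each position x becomes (21x+22) mod 26.
Undoing it on znejc: z(25)→5·(25−22)≡15=p; n(13)→5·(13−22)≡7=h; e(4)→5·(4−22)≡14=o; j(9)→5·(9−22)≡13=n; c(2)→5·(2−22)≡4=e (all mod 26).

phone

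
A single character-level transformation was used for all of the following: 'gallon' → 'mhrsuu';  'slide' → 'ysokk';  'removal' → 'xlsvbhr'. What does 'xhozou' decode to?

raisin

Shifts by position in gallon: pos 0: g→m (+6), pos 1: a→h (+7), pos 2: l→r (+6), pos 3: l→s (+7) — repeating every 2. The shifts repeat in a cycle of length 2: positions 0,1,… shift by +6, +7, then the pattern repeats.
Reversing it on xhozou: x−6=r, h−7=a, o−6=i, z−7=s, o−6=i, u−7=n.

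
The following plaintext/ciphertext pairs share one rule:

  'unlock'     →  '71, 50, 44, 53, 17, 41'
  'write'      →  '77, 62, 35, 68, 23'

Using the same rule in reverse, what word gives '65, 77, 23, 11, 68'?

Each letter becomes 3×(its alphabet position, a=1..z=26) + 8.
Undoing it on 65, 77, 23, 11, 68: 65→(65−8)÷3=19=s, 77→(77−8)÷3=23=w, 23→(23−8)÷3=5=e, 11→(11−8)÷3=1=a, 68→(68−8)÷3=20=t.

sweat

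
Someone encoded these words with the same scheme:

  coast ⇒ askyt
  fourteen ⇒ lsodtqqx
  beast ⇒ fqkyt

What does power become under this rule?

c(2)→a(0) and o(14)→s(18) fit y≡21x+10 (mod 26); the inverse of 21 mod 26 is 5. Treating letters as 0–25, the rule is x ↦ 21x + 10 (mod 26).
Applying it to power: p(15)→21·15+10≡13=n; o(14)→21·14+10≡18=s; w(22)→21·22+10≡4=e; e(4)→21·4+10≡16=q; r(17)→21·17+10≡3=d (all mod 26).

nseqd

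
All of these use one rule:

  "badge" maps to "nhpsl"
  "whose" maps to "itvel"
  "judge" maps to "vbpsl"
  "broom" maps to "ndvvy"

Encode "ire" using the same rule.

Vowels shift forward by 7 and consonants shift forward by 12.
Applying it to ire: i(vowel)+7=p, r(cons)+12=d, e(vowel)+7=l.

pdl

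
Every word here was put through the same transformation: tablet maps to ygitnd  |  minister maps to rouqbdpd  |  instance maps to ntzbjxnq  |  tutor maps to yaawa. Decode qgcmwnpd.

lavender

In tablet: t→y is +5, a→g is +6, b→i is +7, l→t is +8 — the shift increases by 1 each position. The shift increases by 1 at each position, starting from +5: 5, 6, 7, ….
Reversing it on qgcmwnpd: q−5=l, g−6=a, c−7=v, m−8=e, w−9=n, n−10=d, p−11=e, d−12=r.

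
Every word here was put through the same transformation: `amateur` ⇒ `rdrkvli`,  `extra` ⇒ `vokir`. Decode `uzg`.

It's a constant shift of +17 (ROT17).
Undoing it on uzg: u−17=d, z−17=i, g−17=p.

dip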